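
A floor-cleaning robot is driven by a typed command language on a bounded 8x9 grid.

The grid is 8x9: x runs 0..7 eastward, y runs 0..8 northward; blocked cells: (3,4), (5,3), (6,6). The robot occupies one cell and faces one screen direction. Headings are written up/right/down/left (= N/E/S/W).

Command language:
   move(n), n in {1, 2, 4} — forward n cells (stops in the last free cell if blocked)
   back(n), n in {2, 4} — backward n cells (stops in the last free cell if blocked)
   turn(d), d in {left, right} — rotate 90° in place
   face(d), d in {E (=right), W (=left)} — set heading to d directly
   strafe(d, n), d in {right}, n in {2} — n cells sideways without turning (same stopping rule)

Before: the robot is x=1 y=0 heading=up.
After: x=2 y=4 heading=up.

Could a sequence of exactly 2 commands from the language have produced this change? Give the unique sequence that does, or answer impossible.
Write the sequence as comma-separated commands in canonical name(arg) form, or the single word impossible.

key: still facing N at the end — nothing in the sequence rotates
begin: x=1 y=0 heading=up
step 1 (move(4)): x=1 y=4 heading=up
step 2 (strafe(right, 2)): x=2 y=4 heading=up
no other 2-command option fits: unique.

move(4), strafe(right, 2)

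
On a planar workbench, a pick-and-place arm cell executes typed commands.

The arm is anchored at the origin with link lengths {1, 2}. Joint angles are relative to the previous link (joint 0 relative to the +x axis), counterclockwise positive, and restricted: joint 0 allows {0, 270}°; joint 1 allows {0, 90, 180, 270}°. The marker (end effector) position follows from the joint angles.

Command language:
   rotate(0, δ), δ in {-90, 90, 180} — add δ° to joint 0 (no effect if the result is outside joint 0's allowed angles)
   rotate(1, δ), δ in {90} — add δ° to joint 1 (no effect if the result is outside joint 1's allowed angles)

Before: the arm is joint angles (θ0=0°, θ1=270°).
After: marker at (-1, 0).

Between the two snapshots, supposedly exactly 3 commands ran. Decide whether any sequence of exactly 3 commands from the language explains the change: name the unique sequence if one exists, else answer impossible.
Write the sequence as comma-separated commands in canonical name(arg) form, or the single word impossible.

rotate(1, 90), rotate(1, 90), rotate(1, 90)

start: joint angles (θ0=0°, θ1=270°)
[1] after rotate(1, 90): joint angles (θ0=0°, θ1=0°)
[2] after rotate(1, 90): joint angles (θ0=0°, θ1=90°)
[3] after rotate(1, 90): joint angles (θ0=0°, θ1=180°)
uniquely the one of 64 3-step routes that fits.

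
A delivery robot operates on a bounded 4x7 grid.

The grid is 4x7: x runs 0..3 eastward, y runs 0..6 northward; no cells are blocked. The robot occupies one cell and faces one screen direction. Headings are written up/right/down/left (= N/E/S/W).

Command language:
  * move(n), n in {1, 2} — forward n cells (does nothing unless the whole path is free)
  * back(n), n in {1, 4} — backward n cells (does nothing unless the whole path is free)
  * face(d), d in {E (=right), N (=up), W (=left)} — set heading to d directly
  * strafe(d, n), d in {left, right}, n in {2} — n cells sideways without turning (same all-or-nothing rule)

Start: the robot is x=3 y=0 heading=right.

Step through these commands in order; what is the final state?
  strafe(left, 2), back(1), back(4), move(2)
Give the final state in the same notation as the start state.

start: x=3 y=0 heading=right
step 1 (strafe(left, 2)): x=3 y=2 heading=right
step 2 (back(1)): x=2 y=2 heading=right
step 3 (back(4)): x=2 y=2 heading=right
step 4 (move(2)): x=2 y=2 heading=right

x=2 y=2 heading=right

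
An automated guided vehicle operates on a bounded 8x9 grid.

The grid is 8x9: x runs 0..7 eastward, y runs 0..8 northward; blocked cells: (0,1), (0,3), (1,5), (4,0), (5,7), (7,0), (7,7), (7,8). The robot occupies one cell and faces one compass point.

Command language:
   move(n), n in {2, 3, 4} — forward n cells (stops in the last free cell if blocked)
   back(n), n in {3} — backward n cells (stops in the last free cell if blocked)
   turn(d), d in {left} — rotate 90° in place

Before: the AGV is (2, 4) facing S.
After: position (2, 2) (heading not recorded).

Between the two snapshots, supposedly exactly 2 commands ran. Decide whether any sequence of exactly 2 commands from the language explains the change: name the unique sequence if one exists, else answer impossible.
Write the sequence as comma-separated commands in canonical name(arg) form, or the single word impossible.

move(2), turn(left)

key: order matters: swapping move(2) and turn(left) lands elsewhere
start: (2, 4) facing S
t=1 move(2) ⇒ (2, 2) facing S
t=2 turn(left) ⇒ (2, 2) facing E
uniquely the one of 25 2-step routes that fits.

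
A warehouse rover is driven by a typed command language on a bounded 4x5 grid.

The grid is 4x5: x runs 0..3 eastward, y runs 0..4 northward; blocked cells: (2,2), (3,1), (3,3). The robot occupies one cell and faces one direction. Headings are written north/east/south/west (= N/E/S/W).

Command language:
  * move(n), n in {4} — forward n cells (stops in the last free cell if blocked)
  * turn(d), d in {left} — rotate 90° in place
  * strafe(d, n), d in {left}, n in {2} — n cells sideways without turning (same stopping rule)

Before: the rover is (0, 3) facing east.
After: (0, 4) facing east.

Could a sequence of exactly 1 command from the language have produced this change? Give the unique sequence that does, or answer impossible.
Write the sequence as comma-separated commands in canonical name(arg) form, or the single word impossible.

key: still facing E — the one step turns nothing
from: (0, 3) facing east
1. strafe(left, 2) → (0, 4) facing east
uniquely the one of 3 1-step routes that fits.

strafe(left, 2)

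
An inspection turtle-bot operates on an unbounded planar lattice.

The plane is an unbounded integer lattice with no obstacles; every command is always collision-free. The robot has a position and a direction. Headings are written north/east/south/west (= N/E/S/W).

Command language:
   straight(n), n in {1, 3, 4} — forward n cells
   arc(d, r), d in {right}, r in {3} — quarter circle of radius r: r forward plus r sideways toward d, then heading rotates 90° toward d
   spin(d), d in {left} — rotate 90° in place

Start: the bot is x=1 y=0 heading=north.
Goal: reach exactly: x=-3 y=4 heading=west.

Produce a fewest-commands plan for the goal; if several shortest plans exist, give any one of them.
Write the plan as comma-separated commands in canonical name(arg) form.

initial: x=1 y=0 heading=north
[1] after straight(4): x=1 y=4 heading=north
[2] after spin(left): x=1 y=4 heading=west
[3] after straight(4): x=-3 y=4 heading=west
no 2-step plan works, so 3 is optimal.

straight(4), spin(left), straight(4)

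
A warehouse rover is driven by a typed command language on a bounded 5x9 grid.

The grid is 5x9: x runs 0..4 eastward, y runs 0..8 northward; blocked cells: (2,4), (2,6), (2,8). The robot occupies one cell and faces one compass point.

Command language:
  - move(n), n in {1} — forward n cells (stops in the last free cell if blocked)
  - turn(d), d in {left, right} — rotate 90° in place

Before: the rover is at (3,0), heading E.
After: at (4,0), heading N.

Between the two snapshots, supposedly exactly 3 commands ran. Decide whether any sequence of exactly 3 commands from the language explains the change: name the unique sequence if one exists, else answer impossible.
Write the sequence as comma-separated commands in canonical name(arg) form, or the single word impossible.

key: running turn(left) before move(1) would end elsewhere — order is forced
begin: at (3,0), heading E
t=1 move(1) ⇒ at (4,0), heading E
t=2 move(1) ⇒ at (4,0), heading E
t=3 turn(left) ⇒ at (4,0), heading N
no rival 3-sequence matches.

move(1), move(1), turn(left)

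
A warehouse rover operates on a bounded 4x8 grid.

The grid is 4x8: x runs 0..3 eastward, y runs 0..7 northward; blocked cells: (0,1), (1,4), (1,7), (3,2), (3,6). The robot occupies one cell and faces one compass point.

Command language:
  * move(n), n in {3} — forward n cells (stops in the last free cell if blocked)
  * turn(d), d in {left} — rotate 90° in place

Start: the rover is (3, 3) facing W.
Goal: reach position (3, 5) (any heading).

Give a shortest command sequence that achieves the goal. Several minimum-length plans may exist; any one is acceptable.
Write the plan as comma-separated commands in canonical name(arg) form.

from: (3, 3) facing W
t=1 turn(left) ⇒ (3, 3) facing S
t=2 turn(left) ⇒ (3, 3) facing E
t=3 turn(left) ⇒ (3, 3) facing N
t=4 move(3) ⇒ (3, 5) facing N
minimal: 4 command(s), checked below 4.

turn(left), turn(left), turn(left), move(3)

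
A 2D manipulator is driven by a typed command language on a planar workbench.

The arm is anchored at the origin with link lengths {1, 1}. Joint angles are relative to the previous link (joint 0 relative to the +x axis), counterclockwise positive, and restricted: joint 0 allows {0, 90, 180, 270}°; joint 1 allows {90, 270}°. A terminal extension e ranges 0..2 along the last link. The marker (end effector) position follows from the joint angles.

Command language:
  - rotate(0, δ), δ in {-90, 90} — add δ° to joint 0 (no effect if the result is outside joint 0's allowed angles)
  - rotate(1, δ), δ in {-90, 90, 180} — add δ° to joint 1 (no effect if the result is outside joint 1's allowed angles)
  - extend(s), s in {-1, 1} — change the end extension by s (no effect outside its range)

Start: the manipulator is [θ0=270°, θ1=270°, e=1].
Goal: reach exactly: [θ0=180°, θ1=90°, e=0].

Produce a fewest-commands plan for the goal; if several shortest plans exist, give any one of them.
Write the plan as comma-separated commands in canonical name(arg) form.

extend(-1), rotate(0, -90), rotate(1, 180)

t0: [θ0=270°, θ1=270°, e=1]
[1] after extend(-1): [θ0=270°, θ1=270°, e=0]
[2] after rotate(0, -90): [θ0=180°, θ1=270°, e=0]
[3] after rotate(1, 180): [θ0=180°, θ1=90°, e=0]
minimal: 3 command(s), checked below 3.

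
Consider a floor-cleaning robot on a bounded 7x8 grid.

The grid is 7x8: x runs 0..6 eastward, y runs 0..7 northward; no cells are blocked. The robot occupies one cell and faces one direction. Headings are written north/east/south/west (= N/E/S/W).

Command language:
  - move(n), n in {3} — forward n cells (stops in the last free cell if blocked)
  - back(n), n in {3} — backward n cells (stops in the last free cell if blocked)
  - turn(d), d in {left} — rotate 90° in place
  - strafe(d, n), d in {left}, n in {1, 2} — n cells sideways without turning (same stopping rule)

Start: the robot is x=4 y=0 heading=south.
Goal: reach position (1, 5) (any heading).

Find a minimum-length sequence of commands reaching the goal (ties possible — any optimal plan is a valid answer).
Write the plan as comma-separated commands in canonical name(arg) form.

back(3), turn(left), strafe(left, 2), back(3)

initial: x=4 y=0 heading=south
step 1 (back(3)): x=4 y=3 heading=south
step 2 (turn(left)): x=4 y=3 heading=east
step 3 (strafe(left, 2)): x=4 y=5 heading=east
step 4 (back(3)): x=1 y=5 heading=east
shorter routes all fall short; 4 is best.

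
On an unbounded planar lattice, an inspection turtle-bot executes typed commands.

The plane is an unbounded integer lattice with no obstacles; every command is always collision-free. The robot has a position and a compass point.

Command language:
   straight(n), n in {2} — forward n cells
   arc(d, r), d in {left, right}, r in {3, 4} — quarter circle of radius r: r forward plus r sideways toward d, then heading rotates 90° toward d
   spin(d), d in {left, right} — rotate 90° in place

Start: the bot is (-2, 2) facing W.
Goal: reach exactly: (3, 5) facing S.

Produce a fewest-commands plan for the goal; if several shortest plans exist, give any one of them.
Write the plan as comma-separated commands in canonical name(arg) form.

from: (-2, 2) facing W
1. arc(right, 3) → (-5, 5) facing N
2. arc(right, 4) → (-1, 9) facing E
3. arc(right, 4) → (3, 5) facing S
nothing shorter than 3 reaches the goal.

arc(right, 3), arc(right, 4), arc(right, 4)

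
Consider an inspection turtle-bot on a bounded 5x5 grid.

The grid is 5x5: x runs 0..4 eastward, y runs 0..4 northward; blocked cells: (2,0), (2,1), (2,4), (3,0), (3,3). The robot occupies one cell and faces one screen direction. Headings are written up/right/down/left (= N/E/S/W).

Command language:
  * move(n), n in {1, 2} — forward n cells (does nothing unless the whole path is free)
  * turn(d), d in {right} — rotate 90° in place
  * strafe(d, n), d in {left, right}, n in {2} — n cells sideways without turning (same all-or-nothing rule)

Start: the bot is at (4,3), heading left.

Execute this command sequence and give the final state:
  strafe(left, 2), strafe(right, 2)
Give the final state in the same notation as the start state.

at (4,3), heading left

initial: at (4,3), heading left
[1] after strafe(left, 2): at (4,1), heading left
[2] after strafe(right, 2): at (4,3), heading left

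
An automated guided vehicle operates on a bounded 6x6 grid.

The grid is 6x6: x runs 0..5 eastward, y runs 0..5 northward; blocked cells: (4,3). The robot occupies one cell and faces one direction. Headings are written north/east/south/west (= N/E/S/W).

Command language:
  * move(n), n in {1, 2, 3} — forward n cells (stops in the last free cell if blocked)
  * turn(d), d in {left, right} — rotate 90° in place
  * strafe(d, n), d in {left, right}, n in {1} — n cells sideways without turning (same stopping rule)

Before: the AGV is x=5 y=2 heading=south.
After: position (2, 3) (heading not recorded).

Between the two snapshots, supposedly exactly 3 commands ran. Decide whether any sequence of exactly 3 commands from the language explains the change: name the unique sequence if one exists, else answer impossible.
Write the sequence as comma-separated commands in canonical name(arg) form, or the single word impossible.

key: running strafe(right, 1) before turn(right) would end elsewhere — order is forced
from: x=5 y=2 heading=south
[1] after turn(right): x=5 y=2 heading=west
[2] after move(3): x=2 y=2 heading=west
[3] after strafe(right, 1): x=2 y=3 heading=west
uniquely the one of 343 3-step routes that fits.

turn(right), move(3), strafe(right, 1)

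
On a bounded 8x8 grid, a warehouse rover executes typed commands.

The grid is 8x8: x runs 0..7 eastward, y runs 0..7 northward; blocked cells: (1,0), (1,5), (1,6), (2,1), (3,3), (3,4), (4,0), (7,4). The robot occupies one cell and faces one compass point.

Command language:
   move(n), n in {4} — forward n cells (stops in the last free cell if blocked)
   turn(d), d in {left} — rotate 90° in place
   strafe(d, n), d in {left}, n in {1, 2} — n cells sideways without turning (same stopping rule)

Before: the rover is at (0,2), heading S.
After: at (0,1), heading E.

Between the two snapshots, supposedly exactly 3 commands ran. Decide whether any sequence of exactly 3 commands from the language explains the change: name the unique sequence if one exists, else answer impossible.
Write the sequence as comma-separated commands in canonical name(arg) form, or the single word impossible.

move(4), turn(left), strafe(left, 1)

key: running strafe(left, 1) before move(4) would end elsewhere — order is forced
begin: at (0,2), heading S
t=1 move(4) ⇒ at (0,0), heading S
t=2 turn(left) ⇒ at (0,0), heading E
t=3 strafe(left, 1) ⇒ at (0,1), heading E
no other 3-command option fits: unique.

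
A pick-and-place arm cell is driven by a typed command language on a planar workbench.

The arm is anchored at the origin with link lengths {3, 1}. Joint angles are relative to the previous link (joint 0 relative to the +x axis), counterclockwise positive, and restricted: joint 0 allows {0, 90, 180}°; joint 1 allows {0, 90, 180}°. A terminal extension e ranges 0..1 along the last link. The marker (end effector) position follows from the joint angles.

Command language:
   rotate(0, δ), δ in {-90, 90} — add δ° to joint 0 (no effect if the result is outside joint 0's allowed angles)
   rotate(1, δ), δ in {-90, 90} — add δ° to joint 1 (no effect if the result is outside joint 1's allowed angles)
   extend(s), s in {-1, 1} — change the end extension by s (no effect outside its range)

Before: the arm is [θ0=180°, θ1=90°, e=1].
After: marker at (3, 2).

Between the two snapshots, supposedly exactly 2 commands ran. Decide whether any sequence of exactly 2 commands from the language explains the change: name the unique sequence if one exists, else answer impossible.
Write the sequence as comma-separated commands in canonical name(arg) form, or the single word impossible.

rotate(0, -90), rotate(0, -90)

begin: [θ0=180°, θ1=90°, e=1]
step 1 (rotate(0, -90)): [θ0=90°, θ1=90°, e=1]
step 2 (rotate(0, -90)): [θ0=0°, θ1=90°, e=1]
no other 2-command option fits: unique.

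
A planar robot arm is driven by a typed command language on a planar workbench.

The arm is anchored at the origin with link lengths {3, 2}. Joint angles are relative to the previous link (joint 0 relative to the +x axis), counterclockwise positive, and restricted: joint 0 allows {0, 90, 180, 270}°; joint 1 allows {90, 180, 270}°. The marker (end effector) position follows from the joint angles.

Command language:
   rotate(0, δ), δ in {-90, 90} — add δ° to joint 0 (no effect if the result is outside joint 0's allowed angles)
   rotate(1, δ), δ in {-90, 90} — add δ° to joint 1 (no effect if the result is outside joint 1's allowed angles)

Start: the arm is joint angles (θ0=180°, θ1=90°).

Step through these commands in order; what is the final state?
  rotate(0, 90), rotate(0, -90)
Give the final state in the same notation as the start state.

initial: joint angles (θ0=180°, θ1=90°)
t=1 rotate(0, 90) ⇒ joint angles (θ0=270°, θ1=90°)
t=2 rotate(0, -90) ⇒ joint angles (θ0=180°, θ1=90°)

joint angles (θ0=180°, θ1=90°)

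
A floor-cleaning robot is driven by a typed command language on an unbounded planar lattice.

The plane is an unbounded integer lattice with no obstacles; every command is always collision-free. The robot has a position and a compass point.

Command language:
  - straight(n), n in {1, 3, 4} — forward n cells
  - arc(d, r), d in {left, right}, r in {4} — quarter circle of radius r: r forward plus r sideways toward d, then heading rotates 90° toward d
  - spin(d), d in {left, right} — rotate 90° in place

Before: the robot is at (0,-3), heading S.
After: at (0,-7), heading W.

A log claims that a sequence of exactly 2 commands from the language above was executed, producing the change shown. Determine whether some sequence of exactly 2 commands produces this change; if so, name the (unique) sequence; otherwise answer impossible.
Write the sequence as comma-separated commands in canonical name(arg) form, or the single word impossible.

key: running spin(right) before straight(4) would end elsewhere — order is forced
t0: at (0,-3), heading S
[1] after straight(4): at (0,-7), heading S
[2] after spin(right): at (0,-7), heading W
no other 2-command option fits: unique.

straight(4), spin(right)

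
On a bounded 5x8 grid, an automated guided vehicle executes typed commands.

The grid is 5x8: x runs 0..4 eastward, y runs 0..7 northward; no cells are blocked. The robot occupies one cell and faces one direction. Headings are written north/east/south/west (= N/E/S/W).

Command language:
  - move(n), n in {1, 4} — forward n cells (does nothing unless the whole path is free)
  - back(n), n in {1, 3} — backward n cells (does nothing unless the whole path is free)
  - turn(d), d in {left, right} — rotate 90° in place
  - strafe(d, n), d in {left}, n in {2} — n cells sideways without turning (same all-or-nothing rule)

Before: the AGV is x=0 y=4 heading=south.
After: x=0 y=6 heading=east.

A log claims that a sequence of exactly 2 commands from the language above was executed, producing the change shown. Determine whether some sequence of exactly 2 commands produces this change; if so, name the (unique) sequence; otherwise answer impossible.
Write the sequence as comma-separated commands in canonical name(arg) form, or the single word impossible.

key: order matters: swapping turn(left) and strafe(left, 2) lands elsewhere
initial: x=0 y=4 heading=south
step 1 (turn(left)): x=0 y=4 heading=east
step 2 (strafe(left, 2)): x=0 y=6 heading=east
no other 2-command option fits: unique.

turn(left), strafe(left, 2)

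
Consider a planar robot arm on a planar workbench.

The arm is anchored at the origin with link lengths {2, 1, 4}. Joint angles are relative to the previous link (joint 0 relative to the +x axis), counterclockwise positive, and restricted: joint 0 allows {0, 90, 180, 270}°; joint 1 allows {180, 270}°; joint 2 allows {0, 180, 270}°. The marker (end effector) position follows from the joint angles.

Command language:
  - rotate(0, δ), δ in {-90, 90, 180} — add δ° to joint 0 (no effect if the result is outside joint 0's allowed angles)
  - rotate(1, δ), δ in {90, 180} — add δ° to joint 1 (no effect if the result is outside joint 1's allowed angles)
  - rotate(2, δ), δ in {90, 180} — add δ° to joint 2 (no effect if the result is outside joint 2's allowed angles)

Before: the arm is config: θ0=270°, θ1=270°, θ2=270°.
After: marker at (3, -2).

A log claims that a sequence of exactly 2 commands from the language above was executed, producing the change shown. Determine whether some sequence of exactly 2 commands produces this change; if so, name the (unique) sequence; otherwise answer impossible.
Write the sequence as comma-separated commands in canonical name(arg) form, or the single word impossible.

key: running rotate(2, 180) before rotate(2, 90) would end elsewhere — order is forced
t0: config: θ0=270°, θ1=270°, θ2=270°
1. rotate(2, 90) → config: θ0=270°, θ1=270°, θ2=0°
2. rotate(2, 180) → config: θ0=270°, θ1=270°, θ2=180°
uniquely the one of 49 2-step routes that fits.

rotate(2, 90), rotate(2, 180)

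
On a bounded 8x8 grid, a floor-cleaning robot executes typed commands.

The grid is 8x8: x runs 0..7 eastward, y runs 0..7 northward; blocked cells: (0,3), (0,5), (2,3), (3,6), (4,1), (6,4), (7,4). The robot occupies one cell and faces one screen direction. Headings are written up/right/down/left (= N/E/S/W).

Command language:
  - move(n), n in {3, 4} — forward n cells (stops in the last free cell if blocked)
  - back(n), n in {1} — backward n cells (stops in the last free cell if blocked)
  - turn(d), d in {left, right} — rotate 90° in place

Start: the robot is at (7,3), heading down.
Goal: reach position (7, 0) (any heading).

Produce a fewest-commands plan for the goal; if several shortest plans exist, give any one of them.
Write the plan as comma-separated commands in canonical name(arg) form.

move(4)

from: at (7,3), heading down
t=1 move(4) ⇒ at (7,0), heading down
nothing shorter than 1 reaches the goal.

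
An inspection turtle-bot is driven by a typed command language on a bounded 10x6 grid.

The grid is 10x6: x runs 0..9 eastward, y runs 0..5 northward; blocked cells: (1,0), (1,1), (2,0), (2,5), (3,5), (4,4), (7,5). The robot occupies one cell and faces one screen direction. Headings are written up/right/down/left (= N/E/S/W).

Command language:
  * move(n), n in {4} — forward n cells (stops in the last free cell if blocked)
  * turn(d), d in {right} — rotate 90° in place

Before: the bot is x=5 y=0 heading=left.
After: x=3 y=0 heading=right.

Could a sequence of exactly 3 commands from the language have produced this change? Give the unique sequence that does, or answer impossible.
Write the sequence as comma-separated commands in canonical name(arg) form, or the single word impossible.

key: position moved to (3,0) AND the heading swung to E — translation plus rotation needed
t0: x=5 y=0 heading=left
1. move(4) → x=3 y=0 heading=left
2. turn(right) → x=3 y=0 heading=up
3. turn(right) → x=3 y=0 heading=right
all 8 alternatives checked — unique.

move(4), turn(right), turn(right)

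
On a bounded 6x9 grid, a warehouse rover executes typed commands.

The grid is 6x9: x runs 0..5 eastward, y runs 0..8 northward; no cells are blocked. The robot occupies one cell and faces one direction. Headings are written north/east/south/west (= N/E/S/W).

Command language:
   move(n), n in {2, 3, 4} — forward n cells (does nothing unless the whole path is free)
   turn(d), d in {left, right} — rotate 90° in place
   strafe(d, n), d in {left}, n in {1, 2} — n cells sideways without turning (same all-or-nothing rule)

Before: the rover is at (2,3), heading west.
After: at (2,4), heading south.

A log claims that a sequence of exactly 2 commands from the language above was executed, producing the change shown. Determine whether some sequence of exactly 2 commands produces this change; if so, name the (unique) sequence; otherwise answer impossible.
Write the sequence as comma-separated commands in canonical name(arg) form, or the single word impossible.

impossible

checked all 2-command options: none fits.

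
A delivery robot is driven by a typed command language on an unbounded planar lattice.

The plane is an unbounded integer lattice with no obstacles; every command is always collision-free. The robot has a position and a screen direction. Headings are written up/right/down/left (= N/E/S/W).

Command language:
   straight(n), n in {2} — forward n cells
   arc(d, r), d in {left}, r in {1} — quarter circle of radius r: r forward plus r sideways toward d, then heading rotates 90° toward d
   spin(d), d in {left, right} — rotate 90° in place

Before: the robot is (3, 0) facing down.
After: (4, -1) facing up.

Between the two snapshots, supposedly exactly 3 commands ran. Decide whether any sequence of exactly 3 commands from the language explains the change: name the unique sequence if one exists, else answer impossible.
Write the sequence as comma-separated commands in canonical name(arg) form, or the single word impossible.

straight(2), spin(left), arc(left, 1)

key: running arc(left, 1) before straight(2) would end elsewhere — order is forced
begin: (3, 0) facing down
1. straight(2) → (3, -2) facing down
2. spin(left) → (3, -2) facing right
3. arc(left, 1) → (4, -1) facing up
no rival 3-sequence matches.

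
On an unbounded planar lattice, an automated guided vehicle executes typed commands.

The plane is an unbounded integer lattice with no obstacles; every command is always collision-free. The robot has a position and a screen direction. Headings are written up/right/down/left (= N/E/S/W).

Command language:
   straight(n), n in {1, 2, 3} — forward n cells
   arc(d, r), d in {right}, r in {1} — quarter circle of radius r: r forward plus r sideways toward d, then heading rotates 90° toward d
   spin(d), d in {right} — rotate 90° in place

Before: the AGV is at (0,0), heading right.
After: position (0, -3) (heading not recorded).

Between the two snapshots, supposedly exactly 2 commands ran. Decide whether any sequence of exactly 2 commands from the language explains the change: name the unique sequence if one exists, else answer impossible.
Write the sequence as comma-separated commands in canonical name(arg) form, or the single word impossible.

key: running straight(3) before spin(right) would end elsewhere — order is forced
begin: at (0,0), heading right
t=1 spin(right) ⇒ at (0,0), heading down
t=2 straight(3) ⇒ at (0,-3), heading down
no rival 2-sequence matches.

spin(right), straight(3)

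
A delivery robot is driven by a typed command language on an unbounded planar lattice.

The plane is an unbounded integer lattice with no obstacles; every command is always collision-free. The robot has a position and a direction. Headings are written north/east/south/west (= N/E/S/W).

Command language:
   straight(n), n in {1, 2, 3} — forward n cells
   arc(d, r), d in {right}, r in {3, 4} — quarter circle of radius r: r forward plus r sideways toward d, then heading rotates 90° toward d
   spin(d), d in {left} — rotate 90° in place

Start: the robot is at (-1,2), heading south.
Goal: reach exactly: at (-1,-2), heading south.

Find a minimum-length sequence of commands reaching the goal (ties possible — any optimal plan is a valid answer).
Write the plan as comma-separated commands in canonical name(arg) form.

straight(2), straight(2)

begin: at (-1,2), heading south
[1] after straight(2): at (-1,0), heading south
[2] after straight(2): at (-1,-2), heading south
no 1-step plan works, so 2 is optimal.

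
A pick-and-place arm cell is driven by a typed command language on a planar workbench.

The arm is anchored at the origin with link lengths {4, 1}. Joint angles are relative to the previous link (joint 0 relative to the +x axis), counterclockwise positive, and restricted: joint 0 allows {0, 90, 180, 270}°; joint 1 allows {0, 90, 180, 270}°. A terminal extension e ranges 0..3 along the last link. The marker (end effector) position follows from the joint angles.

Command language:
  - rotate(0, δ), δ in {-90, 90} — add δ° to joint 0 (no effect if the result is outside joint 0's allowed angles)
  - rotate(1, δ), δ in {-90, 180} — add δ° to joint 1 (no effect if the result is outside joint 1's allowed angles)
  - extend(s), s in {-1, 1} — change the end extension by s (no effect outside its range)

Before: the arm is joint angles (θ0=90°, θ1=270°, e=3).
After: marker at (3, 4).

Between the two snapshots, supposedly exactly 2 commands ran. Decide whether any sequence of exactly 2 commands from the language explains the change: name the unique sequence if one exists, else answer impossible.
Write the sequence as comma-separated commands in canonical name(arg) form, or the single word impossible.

extend(1), extend(-1)

key: running extend(-1) before extend(1) would end elsewhere — order is forced
t0: joint angles (θ0=90°, θ1=270°, e=3)
[1] after extend(1): joint angles (θ0=90°, θ1=270°, e=3)
[2] after extend(-1): joint angles (θ0=90°, θ1=270°, e=2)
uniquely the one of 36 2-step routes that fits.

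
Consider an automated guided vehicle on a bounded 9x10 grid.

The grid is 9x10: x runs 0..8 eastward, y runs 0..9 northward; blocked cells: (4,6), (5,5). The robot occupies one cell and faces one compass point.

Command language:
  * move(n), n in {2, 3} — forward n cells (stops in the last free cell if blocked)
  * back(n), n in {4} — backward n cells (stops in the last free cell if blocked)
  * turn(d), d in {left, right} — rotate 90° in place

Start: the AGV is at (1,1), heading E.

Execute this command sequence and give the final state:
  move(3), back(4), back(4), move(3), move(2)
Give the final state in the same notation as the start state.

begin: at (1,1), heading E
1. move(3) → at (4,1), heading E
2. back(4) → at (0,1), heading E
3. back(4) → at (0,1), heading E
4. move(3) → at (3,1), heading E
5. move(2) → at (5,1), heading E

at (5,1), heading E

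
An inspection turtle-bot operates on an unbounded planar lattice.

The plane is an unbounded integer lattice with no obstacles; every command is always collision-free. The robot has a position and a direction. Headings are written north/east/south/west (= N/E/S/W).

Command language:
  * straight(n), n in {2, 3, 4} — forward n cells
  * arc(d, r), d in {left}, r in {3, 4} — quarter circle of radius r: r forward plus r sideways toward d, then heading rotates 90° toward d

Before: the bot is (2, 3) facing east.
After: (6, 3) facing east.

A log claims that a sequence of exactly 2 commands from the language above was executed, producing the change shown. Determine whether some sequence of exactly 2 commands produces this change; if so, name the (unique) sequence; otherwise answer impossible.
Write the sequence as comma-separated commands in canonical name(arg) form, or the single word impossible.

key: still facing E at the end — nothing in the sequence rotates
begin: (2, 3) facing east
1. straight(2) → (4, 3) facing east
2. straight(2) → (6, 3) facing east
all 25 alternatives checked — unique.

straight(2), straight(2)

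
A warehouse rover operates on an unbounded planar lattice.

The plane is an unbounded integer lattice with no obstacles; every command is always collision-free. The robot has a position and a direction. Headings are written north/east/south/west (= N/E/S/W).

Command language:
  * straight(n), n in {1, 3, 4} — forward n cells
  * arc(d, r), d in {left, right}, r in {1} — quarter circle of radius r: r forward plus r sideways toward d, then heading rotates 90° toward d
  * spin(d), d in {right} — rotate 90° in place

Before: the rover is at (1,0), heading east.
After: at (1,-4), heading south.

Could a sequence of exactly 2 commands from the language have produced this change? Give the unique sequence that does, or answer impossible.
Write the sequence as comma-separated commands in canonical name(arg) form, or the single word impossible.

key: cell and facing (now S) both changed — the 2 commands mix motion and turning
from: at (1,0), heading east
step 1 (spin(right)): at (1,0), heading south
step 2 (straight(4)): at (1,-4), heading south
all 36 alternatives checked — unique.

spin(right), straight(4)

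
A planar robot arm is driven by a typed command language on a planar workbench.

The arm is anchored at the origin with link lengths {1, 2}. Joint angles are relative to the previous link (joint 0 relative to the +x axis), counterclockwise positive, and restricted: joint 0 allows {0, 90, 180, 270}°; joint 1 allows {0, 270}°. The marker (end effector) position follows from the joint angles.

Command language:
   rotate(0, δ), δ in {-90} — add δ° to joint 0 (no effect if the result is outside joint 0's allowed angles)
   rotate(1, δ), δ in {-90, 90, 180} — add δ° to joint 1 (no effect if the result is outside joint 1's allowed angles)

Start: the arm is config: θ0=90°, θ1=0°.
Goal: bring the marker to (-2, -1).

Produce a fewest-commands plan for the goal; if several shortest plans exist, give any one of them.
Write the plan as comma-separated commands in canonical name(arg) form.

rotate(1, -90), rotate(0, -90), rotate(0, -90)

start: config: θ0=90°, θ1=0°
[1] after rotate(1, -90): config: θ0=90°, θ1=270°
[2] after rotate(0, -90): config: θ0=0°, θ1=270°
[3] after rotate(0, -90): config: θ0=270°, θ1=270°
minimal: 3 command(s), checked below 3.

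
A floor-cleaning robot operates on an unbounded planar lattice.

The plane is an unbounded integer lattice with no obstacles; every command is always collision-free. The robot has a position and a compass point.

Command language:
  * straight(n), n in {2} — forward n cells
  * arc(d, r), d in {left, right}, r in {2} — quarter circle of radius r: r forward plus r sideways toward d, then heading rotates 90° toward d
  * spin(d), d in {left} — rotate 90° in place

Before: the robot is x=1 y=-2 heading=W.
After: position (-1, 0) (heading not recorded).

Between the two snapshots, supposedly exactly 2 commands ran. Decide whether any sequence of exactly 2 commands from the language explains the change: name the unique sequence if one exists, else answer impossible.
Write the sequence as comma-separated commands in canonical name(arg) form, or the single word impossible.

key: order matters: swapping arc(right, 2) and spin(left) lands elsewhere
start: x=1 y=-2 heading=W
[1] after arc(right, 2): x=-1 y=0 heading=N
[2] after spin(left): x=-1 y=0 heading=W
uniquely the one of 16 2-step routes that fits.

arc(right, 2), spin(left)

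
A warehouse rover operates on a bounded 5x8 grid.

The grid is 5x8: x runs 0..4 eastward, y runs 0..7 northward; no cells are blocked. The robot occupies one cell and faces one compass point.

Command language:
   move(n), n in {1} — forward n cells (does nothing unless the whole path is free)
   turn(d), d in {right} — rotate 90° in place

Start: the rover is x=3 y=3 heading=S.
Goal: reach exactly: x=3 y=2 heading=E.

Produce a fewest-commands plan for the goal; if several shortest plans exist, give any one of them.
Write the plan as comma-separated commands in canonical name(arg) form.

move(1), turn(right), turn(right), turn(right)

from: x=3 y=3 heading=S
step 1 (move(1)): x=3 y=2 heading=S
step 2 (turn(right)): x=3 y=2 heading=W
step 3 (turn(right)): x=3 y=2 heading=N
step 4 (turn(right)): x=3 y=2 heading=E
minimal: 4 command(s), checked below 4.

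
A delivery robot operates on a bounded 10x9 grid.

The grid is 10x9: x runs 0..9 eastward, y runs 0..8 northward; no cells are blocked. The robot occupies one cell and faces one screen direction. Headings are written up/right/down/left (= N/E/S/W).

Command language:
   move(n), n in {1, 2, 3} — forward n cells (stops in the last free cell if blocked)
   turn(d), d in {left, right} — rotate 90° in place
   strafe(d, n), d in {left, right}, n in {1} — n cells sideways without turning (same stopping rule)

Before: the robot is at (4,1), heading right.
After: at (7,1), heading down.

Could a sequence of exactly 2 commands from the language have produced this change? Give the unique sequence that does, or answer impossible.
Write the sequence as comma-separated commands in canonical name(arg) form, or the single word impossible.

move(3), turn(right)

key: position moved to (7,1) AND the heading swung to S — translation plus rotation needed
initial: at (4,1), heading right
[1] after move(3): at (7,1), heading right
[2] after turn(right): at (7,1), heading down
all 49 alternatives checked — unique.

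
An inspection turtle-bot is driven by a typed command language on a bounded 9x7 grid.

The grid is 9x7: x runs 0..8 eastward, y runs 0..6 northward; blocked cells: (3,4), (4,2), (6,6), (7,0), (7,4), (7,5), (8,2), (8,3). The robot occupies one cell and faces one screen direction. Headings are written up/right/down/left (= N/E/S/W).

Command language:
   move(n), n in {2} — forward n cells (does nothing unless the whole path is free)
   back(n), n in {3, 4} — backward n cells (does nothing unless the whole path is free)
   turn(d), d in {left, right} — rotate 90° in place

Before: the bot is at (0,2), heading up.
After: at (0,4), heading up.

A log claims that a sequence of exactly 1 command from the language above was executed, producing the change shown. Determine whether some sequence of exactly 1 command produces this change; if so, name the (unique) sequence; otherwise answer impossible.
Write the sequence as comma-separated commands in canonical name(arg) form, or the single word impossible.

key: still facing N — the one step turns nothing
from: at (0,2), heading up
1. move(2) → at (0,4), heading up
no other 1-command option fits: unique.

move(2)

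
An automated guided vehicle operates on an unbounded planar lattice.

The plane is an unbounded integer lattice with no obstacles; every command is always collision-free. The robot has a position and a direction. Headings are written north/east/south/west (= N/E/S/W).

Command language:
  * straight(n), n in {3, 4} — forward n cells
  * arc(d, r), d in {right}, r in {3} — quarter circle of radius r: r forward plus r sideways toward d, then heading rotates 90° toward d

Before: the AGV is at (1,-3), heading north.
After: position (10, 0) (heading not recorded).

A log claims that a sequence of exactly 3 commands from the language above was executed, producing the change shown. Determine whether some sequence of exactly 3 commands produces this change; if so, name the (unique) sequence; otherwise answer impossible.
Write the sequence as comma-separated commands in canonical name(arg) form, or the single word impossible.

key: running straight(3) before arc(right, 3) would end elsewhere — order is forced
t0: at (1,-3), heading north
[1] after arc(right, 3): at (4,0), heading east
[2] after straight(3): at (7,0), heading east
[3] after straight(3): at (10,0), heading east
no rival 3-sequence matches.

arc(right, 3), straight(3), straight(3)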